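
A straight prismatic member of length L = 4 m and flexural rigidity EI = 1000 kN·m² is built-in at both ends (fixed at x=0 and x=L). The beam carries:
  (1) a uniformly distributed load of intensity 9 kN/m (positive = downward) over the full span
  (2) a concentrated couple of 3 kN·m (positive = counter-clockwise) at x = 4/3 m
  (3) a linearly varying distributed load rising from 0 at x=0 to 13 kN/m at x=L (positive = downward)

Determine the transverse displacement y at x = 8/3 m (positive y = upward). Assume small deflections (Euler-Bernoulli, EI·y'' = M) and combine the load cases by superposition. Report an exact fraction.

y(8/3) = -3599/455625 m

Load 1 — uniform load w=9 kN/m over full span:
  y_1 = -wx²(L-x)²/(24EI) = -9·(8/3)²·(4-(8/3))²/(24·1000) = -16/3375 m
Load 2 — applied couple M₀=3 kN·m at a=4/3 m (b=L-a=8/3):
  y_2 = (R_Ax³/6 - M_Ax²/2 - M₀(x-a)²/2)/EI  [x>a] with R_A=1, M_A=0 = (1·(8/3)³/6 - 0·(8/3)²/2 - 3·((8/3)-(4/3))²/2)/1000 = 1/2025 m
Load 3 — triangular load w₀=13 kN/m (0→w₀ over full span):
  y_3 = -w₀x²(L-x)²(x+2L)/(120LEI) = -13·(8/3)²·(4-(8/3))²·((8/3)+2·4)/(120·4·1000) = -1664/455625 m
Superposition: y = Σ y_i = -3599/455625 m ≈ -0.007899 m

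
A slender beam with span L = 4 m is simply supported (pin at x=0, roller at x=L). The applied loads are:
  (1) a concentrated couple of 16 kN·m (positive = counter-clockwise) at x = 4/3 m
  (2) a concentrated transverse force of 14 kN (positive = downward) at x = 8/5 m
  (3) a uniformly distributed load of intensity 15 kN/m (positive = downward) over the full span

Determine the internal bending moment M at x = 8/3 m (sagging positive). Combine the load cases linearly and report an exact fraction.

Load 1 — applied couple M₀=16 kN·m at a=4/3 m (b=L-a=8/3):
  M_1 = M₀x/L - M₀  [x>a] = 16·(8/3)/4 - 16 = -16/3 kN·m
Load 2 — point force P=14 kN at a=8/5 m (b=L-a=12/5):
  M_2 = Pa(L-x)/L  [x>a] = 14·(8/5)·(4-(8/3))/4 = 112/15 kN·m
Load 3 — uniform load w=15 kN/m over full span:
  M_3 = wx(L-x)/2 = 15·(8/3)·(4-(8/3))/2 = 80/3 kN·m
Superposition: M = Σ M_i = 144/5 kN·m ≈ 28.800000 kN·m

M(8/3) = 144/5 kN·m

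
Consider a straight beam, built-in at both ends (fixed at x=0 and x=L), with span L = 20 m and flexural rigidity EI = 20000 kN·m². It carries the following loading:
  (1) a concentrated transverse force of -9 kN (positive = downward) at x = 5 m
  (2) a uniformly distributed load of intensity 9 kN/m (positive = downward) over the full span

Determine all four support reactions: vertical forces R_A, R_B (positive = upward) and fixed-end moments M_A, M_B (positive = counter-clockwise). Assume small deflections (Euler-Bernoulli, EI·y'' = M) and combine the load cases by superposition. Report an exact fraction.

Load 1 — point force P=-9 kN at a=5 m (b=L-a=15):
  R_A = Pb²(3a+b)/L³ = (-9)·15²·(3·5+15)/20³ = -243/32 kN
  M_A = Pab²/L² = (-9)·5·15²/20² = -405/16 kN·m
  R_B = Pa²(a+3b)/L³ = (-9)·5²·(5+3·15)/20³ = -45/32 kN
  M_B = -Pa²b/L² = -(-9)·5²·15/20² = 135/16 kN·m
Load 2 — uniform load w=9 kN/m over full span:
  R_A = wL/2 = 9·20/2 = 90 kN
  M_A = wL²/12 = 9·20²/12 = 300 kN·m
  R_B = wL/2 = 9·20/2 = 90 kN
  M_B = -wL²/12 = -9·20²/12 = -300 kN·m
Superposition: R_A = 2637/32 kN, M_A = 4395/16 kN·m, R_B = 2835/32 kN, M_B = -4665/16 kN·m

R_A = 2637/32 kN, M_A = 4395/16 kN·m, R_B = 2835/32 kN, M_B = -4665/16 kN·m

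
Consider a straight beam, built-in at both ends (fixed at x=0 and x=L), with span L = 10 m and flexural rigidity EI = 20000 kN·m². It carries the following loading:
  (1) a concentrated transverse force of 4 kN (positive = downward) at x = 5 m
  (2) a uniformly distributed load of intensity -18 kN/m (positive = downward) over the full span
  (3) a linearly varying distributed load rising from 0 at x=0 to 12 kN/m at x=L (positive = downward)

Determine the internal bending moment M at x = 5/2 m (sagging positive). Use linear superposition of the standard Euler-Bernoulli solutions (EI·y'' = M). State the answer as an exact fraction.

M(5/2) = -135/8 kN·m

Load 1 — point force P=4 kN at a=5 m (b=L-a=5):
  M_1 = Pb²(3a+b)x/L³ - Pab²/L²  [x≤a] = 4·5²·(3·5+5)·(5/2)/10³ - 4·5·5²/10² = 0 kN·m
Load 2 — uniform load w=-18 kN/m over full span:
  M_2 = wLx/2 - wL²/12 - wx²/2 = (-18)·10·(5/2)/2 - (-18)·10²/12 - (-18)·(5/2)²/2 = -75/4 kN·m
Load 3 — triangular load w₀=12 kN/m (0→w₀ over full span):
  M_3 = 3w₀Lx/20 - w₀L²/30 - w₀x³/(6L) = 3·12·10·(5/2)/20 - 12·10²/30 - 12·(5/2)³/(6·10) = 15/8 kN·m
Superposition: M = Σ M_i = -135/8 kN·m ≈ -16.875000 kN·m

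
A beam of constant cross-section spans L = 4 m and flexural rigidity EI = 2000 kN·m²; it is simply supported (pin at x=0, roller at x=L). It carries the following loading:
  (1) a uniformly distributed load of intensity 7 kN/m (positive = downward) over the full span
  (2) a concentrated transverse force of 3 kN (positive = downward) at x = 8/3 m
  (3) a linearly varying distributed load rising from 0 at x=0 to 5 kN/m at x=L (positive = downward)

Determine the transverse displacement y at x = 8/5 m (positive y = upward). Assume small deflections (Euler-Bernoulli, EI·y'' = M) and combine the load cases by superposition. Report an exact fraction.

Load 1 — uniform load w=7 kN/m over full span:
  y_1 = -wx(L³-2Lx²+x³)/(24EI) = -7·(8/5)·(4³-2·4·(8/5)²+(8/5)³)/(24·2000) = -868/78125 m
Load 2 — point force P=3 kN at a=8/3 m (b=L-a=4/3):
  y_2 = -Pbx(L²-b²-x²)/(6LEI)  [x≤a] = -3·(4/3)·(8/5)·(4²-(4/3)²-(8/5)²)/(6·4·2000) = -656/421875 m
Load 3 — triangular load w₀=5 kN/m (0→w₀ over full span):
  y_3 = -w₀x(7L⁴-10L²x²+3x⁴)/(360LEI) = -5·(8/5)·(7·4⁴-10·4²·(8/5)²+3·(8/5)⁴)/(360·4·2000) = -4564/1171875 m
Superposition: y = Σ y_i = -174656/10546875 m ≈ -0.016560 m

y(8/5) = -174656/10546875 m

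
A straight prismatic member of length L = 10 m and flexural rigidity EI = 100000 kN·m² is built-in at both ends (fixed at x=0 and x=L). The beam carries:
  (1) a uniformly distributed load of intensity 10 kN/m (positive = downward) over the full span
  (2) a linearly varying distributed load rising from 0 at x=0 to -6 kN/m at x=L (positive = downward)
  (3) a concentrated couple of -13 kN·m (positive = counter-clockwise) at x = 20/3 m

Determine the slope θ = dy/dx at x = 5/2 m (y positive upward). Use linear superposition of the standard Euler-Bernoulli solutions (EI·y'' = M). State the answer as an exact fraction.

Load 1 — uniform load w=10 kN/m over full span:
  θ_1 = -wx(L-x)(L-2x)/(12EI) = -10·(5/2)·(10-(5/2))·(10-2·(5/2))/(12·100000) = -1/1280 rad
Load 2 — triangular load w₀=-6 kN/m (0→w₀ over full span):
  θ_2 = -w₀(2x(L-x)(L-2x)(x+2L)+x²(L-x)²)/(120LEI) = -(-6)·(2·(5/2)·(10-(5/2))·(10-2·(5/2))·((5/2)+2·10)+(5/2)²·(10-(5/2))²)/(120·10·100000) = 117/512000 rad
Load 3 — applied couple M₀=-13 kN·m at a=20/3 m (b=L-a=10/3):
  θ_3 = (R_Ax²/2 - M_Ax)/EI  [x≤a] with R_A=-26/15, M_A=-13/3 = ((-26/15)·(5/2)²/2 - (-13/3)·(5/2))/100000 = 13/240000 rad
Superposition: θ = Σ θ_i = -3829/7680000 rad ≈ -0.000499 rad

θ(5/2) = -3829/7680000 rad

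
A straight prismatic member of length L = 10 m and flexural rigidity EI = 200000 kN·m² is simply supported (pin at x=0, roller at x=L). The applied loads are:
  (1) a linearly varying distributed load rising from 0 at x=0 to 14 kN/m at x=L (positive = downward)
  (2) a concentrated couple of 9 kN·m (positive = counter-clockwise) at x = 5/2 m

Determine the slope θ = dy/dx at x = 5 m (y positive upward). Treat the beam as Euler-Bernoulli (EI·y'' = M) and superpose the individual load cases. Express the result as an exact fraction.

Load 1 — triangular load w₀=14 kN/m (0→w₀ over full span):
  θ_1 = -w₀(7L⁴-30L²x²+15x⁴)/(360LEI) = -14·(7·10⁴-30·10²·5²+15·5⁴)/(360·10·200000) = -49/576000 rad
Load 2 — applied couple M₀=9 kN·m at a=5/2 m (b=L-a=15/2):
  θ_2 = (M₀x²/(2L)-M₀(x-a)+C₁)/EI  [x>a] with C₁=M₀(3b²-L²)/(6L)=165/16 = (9·5²/(2·10)-9·(5-(5/2))+(165/16))/200000 = -3/640000 rad
Superposition: θ = Σ θ_i = -517/5760000 rad ≈ -0.000090 rad

θ(5) = -517/5760000 rad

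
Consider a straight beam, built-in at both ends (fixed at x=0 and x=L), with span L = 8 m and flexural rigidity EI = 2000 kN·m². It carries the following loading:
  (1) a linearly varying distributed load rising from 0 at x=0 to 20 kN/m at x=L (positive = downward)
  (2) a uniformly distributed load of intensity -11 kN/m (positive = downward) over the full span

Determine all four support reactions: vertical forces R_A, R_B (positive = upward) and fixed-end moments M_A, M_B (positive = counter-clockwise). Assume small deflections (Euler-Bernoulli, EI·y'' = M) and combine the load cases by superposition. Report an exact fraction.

Load 1 — triangular load w₀=20 kN/m (0→w₀ over full span):
  R_A = 3w₀L/20 = 3·20·8/20 = 24 kN
  M_A = w₀L²/30 = 20·8²/30 = 128/3 kN·m
  R_B = 7w₀L/20 = 7·20·8/20 = 56 kN
  M_B = -w₀L²/20 = -20·8²/20 = -64 kN·m
Load 2 — uniform load w=-11 kN/m over full span:
  R_A = wL/2 = (-11)·8/2 = -44 kN
  M_A = wL²/12 = (-11)·8²/12 = -176/3 kN·m
  R_B = wL/2 = (-11)·8/2 = -44 kN
  M_B = -wL²/12 = -(-11)·8²/12 = 176/3 kN·m
Superposition: R_A = -20 kN, M_A = -16 kN·m, R_B = 12 kN, M_B = -16/3 kN·m

R_A = -20 kN, M_A = -16 kN·m, R_B = 12 kN, M_B = -16/3 kN·m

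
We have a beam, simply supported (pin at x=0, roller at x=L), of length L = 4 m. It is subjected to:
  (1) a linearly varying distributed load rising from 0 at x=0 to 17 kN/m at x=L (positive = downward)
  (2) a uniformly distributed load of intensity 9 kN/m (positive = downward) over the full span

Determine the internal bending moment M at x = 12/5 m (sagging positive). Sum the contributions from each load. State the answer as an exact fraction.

M(12/5) = 4336/125 kN·m

Load 1 — triangular load w₀=17 kN/m (0→w₀ over full span):
  M_1 = w₀Lx/6 - w₀x³/(6L) = 17·4·(12/5)/6 - 17·(12/5)³/(6·4) = 2176/125 kN·m
Load 2 — uniform load w=9 kN/m over full span:
  M_2 = wx(L-x)/2 = 9·(12/5)·(4-(12/5))/2 = 432/25 kN·m
Superposition: M = Σ M_i = 4336/125 kN·m ≈ 34.688000 kN·m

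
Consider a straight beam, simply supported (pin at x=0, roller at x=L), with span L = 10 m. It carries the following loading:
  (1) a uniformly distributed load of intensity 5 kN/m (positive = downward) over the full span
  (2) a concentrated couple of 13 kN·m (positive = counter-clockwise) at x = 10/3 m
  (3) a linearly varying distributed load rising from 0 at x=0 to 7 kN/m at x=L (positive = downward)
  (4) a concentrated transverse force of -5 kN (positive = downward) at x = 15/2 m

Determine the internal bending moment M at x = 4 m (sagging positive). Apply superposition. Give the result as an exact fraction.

Load 1 — uniform load w=5 kN/m over full span:
  M_1 = wx(L-x)/2 = 5·4·(10-4)/2 = 60 kN·m
Load 2 — applied couple M₀=13 kN·m at a=10/3 m (b=L-a=20/3):
  M_2 = M₀x/L - M₀  [x>a] = 13·4/10 - 13 = -39/5 kN·m
Load 3 — triangular load w₀=7 kN/m (0→w₀ over full span):
  M_3 = w₀Lx/6 - w₀x³/(6L) = 7·10·4/6 - 7·4³/(6·10) = 196/5 kN·m
Load 4 — point force P=-5 kN at a=15/2 m (b=L-a=5/2):
  M_4 = Pbx/L  [x≤a] = (-5)·(5/2)·4/10 = -5 kN·m
Superposition: M = Σ M_i = 432/5 kN·m ≈ 86.400000 kN·m

M(4) = 432/5 kN·m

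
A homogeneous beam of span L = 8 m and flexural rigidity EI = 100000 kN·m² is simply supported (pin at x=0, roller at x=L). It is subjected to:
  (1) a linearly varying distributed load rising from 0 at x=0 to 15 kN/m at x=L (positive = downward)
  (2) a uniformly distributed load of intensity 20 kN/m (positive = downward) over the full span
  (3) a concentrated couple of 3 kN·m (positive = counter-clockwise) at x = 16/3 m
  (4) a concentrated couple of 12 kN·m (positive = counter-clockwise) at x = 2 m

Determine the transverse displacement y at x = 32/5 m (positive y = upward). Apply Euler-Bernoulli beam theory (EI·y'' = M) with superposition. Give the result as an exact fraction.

y(32/5) = -338211/39062500 m

Load 1 — triangular load w₀=15 kN/m (0→w₀ over full span):
  y_1 = -w₀x(7L⁴-10L²x²+3x⁴)/(360LEI) = -15·(32/5)·(7·8⁴-10·8²·(32/5)²+3·(32/5)⁴)/(360·8·100000) = -24384/9765625 m
Load 2 — uniform load w=20 kN/m over full span:
  y_2 = -wx(L³-2Lx²+x³)/(24EI) = -20·(32/5)·(8³-2·8·(32/5)²+(32/5)³)/(24·100000) = -7424/1171875 m
Load 3 — applied couple M₀=3 kN·m at a=16/3 m (b=L-a=8/3):
  y_3 = (M₀x³/(6L)-M₀(x-a)²/2+C₁x)/EI  [x>a] with C₁=M₀(3b²-L²)/(6L)=-8/3 = (3·(32/5)³/(6·8)-3·((32/5)-(16/3))²/2+(-8/3)·(32/5))/100000 = -28/1171875 m
Load 4 — applied couple M₀=12 kN·m at a=2 m (b=L-a=6):
  y_4 = (M₀x³/(6L)-M₀(x-a)²/2+C₁x)/EI  [x>a] with C₁=M₀(3b²-L²)/(6L)=11 = (12·(32/5)³/(6·8)-12·((32/5)-2)²/2+11·(32/5))/100000 = 309/1562500 m
Superposition: y = Σ y_i = -338211/39062500 m ≈ -0.008658 m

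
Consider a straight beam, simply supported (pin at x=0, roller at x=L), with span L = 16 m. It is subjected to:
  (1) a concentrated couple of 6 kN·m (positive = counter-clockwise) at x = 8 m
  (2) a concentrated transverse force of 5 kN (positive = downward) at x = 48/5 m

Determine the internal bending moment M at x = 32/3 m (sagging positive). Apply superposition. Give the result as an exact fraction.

M(32/3) = 14 kN·m

Load 1 — applied couple M₀=6 kN·m at a=8 m (b=L-a=8):
  M_1 = M₀x/L - M₀  [x>a] = 6·(32/3)/16 - 6 = -2 kN·m
Load 2 — point force P=5 kN at a=48/5 m (b=L-a=32/5):
  M_2 = Pa(L-x)/L  [x>a] = 5·(48/5)·(16-(32/3))/16 = 16 kN·m
Superposition: M = Σ M_i = 14 kN·m ≈ 14.000000 kN·m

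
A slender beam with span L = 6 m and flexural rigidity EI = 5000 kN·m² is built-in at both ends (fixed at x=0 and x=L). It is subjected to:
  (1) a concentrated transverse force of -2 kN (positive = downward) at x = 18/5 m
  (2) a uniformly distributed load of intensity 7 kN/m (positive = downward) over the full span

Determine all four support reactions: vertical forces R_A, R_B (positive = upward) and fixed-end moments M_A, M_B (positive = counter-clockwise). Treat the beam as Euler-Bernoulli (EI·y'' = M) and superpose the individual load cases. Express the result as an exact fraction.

R_A = 2537/125 kN, M_A = 2481/125 kN·m, R_B = 2463/125 kN, M_B = -2409/125 kN·m

Load 1 — point force P=-2 kN at a=18/5 m (b=L-a=12/5):
  R_A = Pb²(3a+b)/L³ = (-2)·(12/5)²·(3·(18/5)+(12/5))/6³ = -88/125 kN
  M_A = Pab²/L² = (-2)·(18/5)·(12/5)²/6² = -144/125 kN·m
  R_B = Pa²(a+3b)/L³ = (-2)·(18/5)²·((18/5)+3·(12/5))/6³ = -162/125 kN
  M_B = -Pa²b/L² = -(-2)·(18/5)²·(12/5)/6² = 216/125 kN·m
Load 2 — uniform load w=7 kN/m over full span:
  R_A = wL/2 = 7·6/2 = 21 kN
  M_A = wL²/12 = 7·6²/12 = 21 kN·m
  R_B = wL/2 = 7·6/2 = 21 kN
  M_B = -wL²/12 = -7·6²/12 = -21 kN·m
Superposition: R_A = 2537/125 kN, M_A = 2481/125 kN·m, R_B = 2463/125 kN, M_B = -2409/125 kN·m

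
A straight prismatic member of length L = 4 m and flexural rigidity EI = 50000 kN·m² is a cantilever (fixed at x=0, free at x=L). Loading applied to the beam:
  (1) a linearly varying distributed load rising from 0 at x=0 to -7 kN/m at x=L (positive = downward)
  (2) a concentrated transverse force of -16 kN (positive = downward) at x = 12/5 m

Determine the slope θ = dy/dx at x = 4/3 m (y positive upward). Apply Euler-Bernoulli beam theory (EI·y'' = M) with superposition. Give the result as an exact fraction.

Load 1 — triangular load w₀=-7 kN/m (0→w₀ over full span):
  θ_1 = (w₀Lx²/4-w₀L²x/3-w₀x⁴/(24L))/EI = ((-7)·4·(4/3)²/4-(-7)·4²·(4/3)/3-(-7)·(4/3)⁴/(24·4))/50000 = 1141/1518750 rad
Load 2 — point force P=-16 kN at a=12/5 m (b=L-a=8/5):
  θ_2 = -Px(2a-x)/(2EI)  [x≤a] = -(-16)·(4/3)·(2·(12/5)-(4/3))/(2·50000) = 104/140625 rad
Superposition: θ = Σ θ_i = 11321/7593750 rad ≈ 0.001491 rad

θ(4/3) = 11321/7593750 rad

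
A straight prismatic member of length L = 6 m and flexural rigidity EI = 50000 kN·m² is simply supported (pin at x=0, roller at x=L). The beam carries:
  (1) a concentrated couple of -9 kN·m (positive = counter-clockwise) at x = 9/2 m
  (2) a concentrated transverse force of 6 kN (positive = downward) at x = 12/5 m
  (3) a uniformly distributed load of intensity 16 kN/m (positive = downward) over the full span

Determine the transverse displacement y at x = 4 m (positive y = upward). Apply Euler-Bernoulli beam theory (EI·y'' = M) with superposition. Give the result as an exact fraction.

y(4) = -363613/75000000 m

Load 1 — applied couple M₀=-9 kN·m at a=9/2 m (b=L-a=3/2):
  y_1 = (M₀x³/(6L)+C₁x)/EI  [x≤a] with C₁=M₀(3b²-L²)/(6L)=117/16 = ((-9)·4³/(6·6)+(117/16)·4)/50000 = 53/200000 m
Load 2 — point force P=6 kN at a=12/5 m (b=L-a=18/5):
  y_2 = -Pa(L-x)(2Lx-a²-x²)/(6LEI)  [x>a] = -6·(12/5)·(6-4)·(2·6·4-(12/5)²-4²)/(6·6·50000) = -164/390625 m
Load 3 — uniform load w=16 kN/m over full span:
  y_3 = -wx(L³-2Lx²+x³)/(24EI) = -16·4·(6³-2·6·4²+4³)/(24·50000) = -44/9375 m
Superposition: y = Σ y_i = -363613/75000000 m ≈ -0.004848 m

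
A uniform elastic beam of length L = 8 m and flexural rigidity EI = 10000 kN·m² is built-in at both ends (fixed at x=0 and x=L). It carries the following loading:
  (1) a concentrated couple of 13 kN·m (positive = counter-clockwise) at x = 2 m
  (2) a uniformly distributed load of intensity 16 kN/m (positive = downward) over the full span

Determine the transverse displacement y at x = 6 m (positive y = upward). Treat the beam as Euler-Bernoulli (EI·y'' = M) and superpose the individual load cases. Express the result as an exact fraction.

Load 1 — applied couple M₀=13 kN·m at a=2 m (b=L-a=6):
  y_1 = (R_Ax³/6 - M_Ax²/2 - M₀(x-a)²/2)/EI  [x>a] with R_A=117/64, M_A=-39/16 = ((117/64)·6³/6 - (-39/16)·6²/2 - 13·(6-2)²/2)/10000 = 91/160000 m
Load 2 — uniform load w=16 kN/m over full span:
  y_2 = -wx²(L-x)²/(24EI) = -16·6²·(8-6)²/(24·10000) = -6/625 m
Superposition: y = Σ y_i = -289/32000 m ≈ -0.009031 m

y(6) = -289/32000 m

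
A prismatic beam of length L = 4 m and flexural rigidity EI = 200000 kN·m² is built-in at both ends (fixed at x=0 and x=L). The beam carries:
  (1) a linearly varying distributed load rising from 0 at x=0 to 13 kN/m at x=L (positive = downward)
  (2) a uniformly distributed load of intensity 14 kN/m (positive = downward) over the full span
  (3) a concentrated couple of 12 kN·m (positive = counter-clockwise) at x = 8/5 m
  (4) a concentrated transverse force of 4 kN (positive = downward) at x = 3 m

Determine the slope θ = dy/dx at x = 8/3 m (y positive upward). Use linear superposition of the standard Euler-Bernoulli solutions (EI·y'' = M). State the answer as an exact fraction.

Load 1 — triangular load w₀=13 kN/m (0→w₀ over full span):
  θ_1 = -w₀(2x(L-x)(L-2x)(x+2L)+x²(L-x)²)/(120LEI) = -13·(2·(8/3)·(4-(8/3))·(4-2·(8/3))·((8/3)+2·4)+(8/3)²·(4-(8/3))²)/(120·4·200000) = 91/7593750 rad
Load 2 — uniform load w=14 kN/m over full span:
  θ_2 = -wx(L-x)(L-2x)/(12EI) = -14·(8/3)·(4-(8/3))·(4-2·(8/3))/(12·200000) = 7/253125 rad
Load 3 — applied couple M₀=12 kN·m at a=8/5 m (b=L-a=12/5):
  θ_3 = (R_Ax²/2 - M_Ax - M₀(x-a))/EI  [x>a] with R_A=108/25, M_A=36/25 = ((108/25)·(8/3)²/2 - (36/25)·(8/3) - 12·((8/3)-(8/5)))/200000 = -1/156250 rad
Load 4 — point force P=4 kN at a=3 m (b=L-a=1):
  θ_4 = -Pb²x(2aL-(3a+b)x)/(2L³EI)  [x≤a] = -4·1²·(8/3)·(2·3·4-(3·3+1)·(8/3))/(2·4³·200000) = 1/900000 rad
Superposition: θ = Σ θ_i = 20867/607500000 rad ≈ 0.000034 rad

θ(8/3) = 20867/607500000 rad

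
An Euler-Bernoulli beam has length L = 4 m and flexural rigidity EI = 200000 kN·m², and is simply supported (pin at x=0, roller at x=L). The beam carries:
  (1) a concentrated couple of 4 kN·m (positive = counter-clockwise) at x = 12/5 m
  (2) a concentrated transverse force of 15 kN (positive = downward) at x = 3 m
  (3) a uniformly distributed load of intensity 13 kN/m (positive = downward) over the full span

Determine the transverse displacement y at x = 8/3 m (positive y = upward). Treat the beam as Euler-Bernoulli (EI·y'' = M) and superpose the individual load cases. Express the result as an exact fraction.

y(8/3) = -312803/1215000000 m

Load 1 — applied couple M₀=4 kN·m at a=12/5 m (b=L-a=8/5):
  y_1 = (M₀x³/(6L)-M₀(x-a)²/2+C₁x)/EI  [x>a] with C₁=M₀(3b²-L²)/(6L)=-104/75 = (4·(8/3)³/(6·4)-4·((8/3)-(12/5))²/2+(-104/75)·(8/3))/200000 = -43/12656250 m
Load 2 — point force P=15 kN at a=3 m (b=L-a=1):
  y_2 = -Pbx(L²-b²-x²)/(6LEI)  [x≤a] = -15·1·(8/3)·(4²-1²-(8/3)²)/(6·4·200000) = -71/1080000 m
Load 3 — uniform load w=13 kN/m over full span:
  y_3 = -wx(L³-2Lx²+x³)/(24EI) = -13·(8/3)·(4³-2·4·(8/3)²+(8/3)³)/(24·200000) = -143/759375 m
Superposition: y = Σ y_i = -312803/1215000000 m ≈ -0.000257 m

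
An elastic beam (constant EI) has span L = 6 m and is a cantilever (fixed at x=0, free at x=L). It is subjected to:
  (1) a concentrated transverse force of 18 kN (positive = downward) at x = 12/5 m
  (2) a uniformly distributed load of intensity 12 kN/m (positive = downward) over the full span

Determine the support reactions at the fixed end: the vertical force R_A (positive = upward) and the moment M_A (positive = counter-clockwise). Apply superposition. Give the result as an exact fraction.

Load 1 — point force P=18 kN at a=12/5 m (b=L-a=18/5):
  R_A = P = 18 kN
  M_A = Pa = 18·(12/5) = 216/5 kN·m
Load 2 — uniform load w=12 kN/m over full span:
  R_A = wL = 12·6 = 72 kN
  M_A = wL²/2 = 12·6²/2 = 216 kN·m
Superposition: R_A = 90 kN, M_A = 1296/5 kN·m

R_A = 90 kN, M_A = 1296/5 kN·m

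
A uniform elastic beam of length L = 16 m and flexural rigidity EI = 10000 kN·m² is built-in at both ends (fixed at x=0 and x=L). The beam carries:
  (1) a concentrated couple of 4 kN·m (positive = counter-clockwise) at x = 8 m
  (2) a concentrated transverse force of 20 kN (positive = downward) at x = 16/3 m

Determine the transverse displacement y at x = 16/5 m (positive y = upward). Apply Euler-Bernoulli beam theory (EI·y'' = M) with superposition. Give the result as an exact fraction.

Load 1 — applied couple M₀=4 kN·m at a=8 m (b=L-a=8):
  y_1 = (R_Ax³/6 - M_Ax²/2)/EI  [x≤a] with R_A=3/8, M_A=1 = ((3/8)·(16/5)³/6 - 1·(16/5)²/2)/10000 = -24/78125 m
Load 2 — point force P=20 kN at a=16/3 m (b=L-a=32/3):
  y_2 = -Pb²x²(3aL-(3a+b)x)/(6L³EI)  [x≤a] = -20·(32/3)²·(16/5)²·(3·(16/3)·16-(3·(16/3)+(32/3))·(16/5))/(6·16³·10000) = -4096/253125 m
Superposition: y = Σ y_i = -104344/6328125 m ≈ -0.016489 m

y(16/5) = -104344/6328125 m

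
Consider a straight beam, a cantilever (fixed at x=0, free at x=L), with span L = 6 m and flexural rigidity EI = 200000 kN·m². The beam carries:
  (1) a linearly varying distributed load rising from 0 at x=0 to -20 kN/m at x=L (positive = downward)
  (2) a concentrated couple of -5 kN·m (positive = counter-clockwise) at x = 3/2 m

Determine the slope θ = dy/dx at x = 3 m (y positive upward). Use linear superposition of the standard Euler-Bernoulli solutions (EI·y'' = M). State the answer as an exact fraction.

Load 1 — triangular load w₀=-20 kN/m (0→w₀ over full span):
  θ_1 = (w₀Lx²/4-w₀L²x/3-w₀x⁴/(24L))/EI = ((-20)·6·3²/4-(-20)·6²·3/3-(-20)·3⁴/(24·6))/200000 = 369/160000 rad
Load 2 — applied couple M₀=-5 kN·m at a=3/2 m (b=L-a=9/2):
  θ_2 = M₀a/EI  [x>a] = (-5)·(3/2)/200000 = -3/80000 rad
Superposition: θ = Σ θ_i = 363/160000 rad ≈ 0.002269 rad

θ(3) = 363/160000 rad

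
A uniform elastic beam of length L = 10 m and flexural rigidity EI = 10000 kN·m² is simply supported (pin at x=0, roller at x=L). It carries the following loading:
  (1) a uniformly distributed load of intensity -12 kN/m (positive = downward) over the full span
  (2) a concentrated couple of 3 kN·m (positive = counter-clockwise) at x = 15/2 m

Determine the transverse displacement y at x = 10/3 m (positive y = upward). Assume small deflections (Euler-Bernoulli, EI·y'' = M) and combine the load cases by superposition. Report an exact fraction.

y(10/3) = 34897/259200 m

Load 1 — uniform load w=-12 kN/m over full span:
  y_1 = -wx(L³-2Lx²+x³)/(24EI) = -(-12)·(10/3)·(10³-2·10·(10/3)²+(10/3)³)/(24·10000) = 11/81 m
Load 2 — applied couple M₀=3 kN·m at a=15/2 m (b=L-a=5/2):
  y_2 = (M₀x³/(6L)+C₁x)/EI  [x≤a] with C₁=M₀(3b²-L²)/(6L)=-65/16 = (3·(10/3)³/(6·10)+(-65/16)·(10/3))/10000 = -101/86400 m
Superposition: y = Σ y_i = 34897/259200 m ≈ 0.134633 m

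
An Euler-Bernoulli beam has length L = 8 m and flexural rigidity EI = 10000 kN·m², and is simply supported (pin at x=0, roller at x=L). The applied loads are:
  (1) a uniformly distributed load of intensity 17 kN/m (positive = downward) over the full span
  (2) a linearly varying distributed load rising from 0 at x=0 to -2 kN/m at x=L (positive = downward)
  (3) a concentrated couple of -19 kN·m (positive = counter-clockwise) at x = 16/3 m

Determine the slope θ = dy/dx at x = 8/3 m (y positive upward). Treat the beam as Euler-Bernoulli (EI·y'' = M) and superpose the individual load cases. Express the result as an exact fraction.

Load 1 — uniform load w=17 kN/m over full span:
  θ_1 = -w(L³-6Lx²+4x³)/(24EI) = -17·(8³-6·8·(8/3)²+4·(8/3)³)/(24·10000) = -884/50625 rad
Load 2 — triangular load w₀=-2 kN/m (0→w₀ over full span):
  θ_2 = -w₀(7L⁴-30L²x²+15x⁴)/(360LEI) = -(-2)·(7·8⁴-30·8²·(8/3)²+15·(8/3)⁴)/(360·8·10000) = 832/759375 rad
Load 3 — applied couple M₀=-19 kN·m at a=16/3 m (b=L-a=8/3):
  θ_3 = (M₀x²/(2L)+C₁)/EI  [x≤a] with C₁=M₀(3b²-L²)/(6L)=152/9 = ((-19)·(8/3)²/(2·8)+(152/9))/10000 = 19/22500 rad
Superposition: θ = Σ θ_i = -47147/3037500 rad ≈ -0.015522 rad

θ(8/3) = -47147/3037500 rad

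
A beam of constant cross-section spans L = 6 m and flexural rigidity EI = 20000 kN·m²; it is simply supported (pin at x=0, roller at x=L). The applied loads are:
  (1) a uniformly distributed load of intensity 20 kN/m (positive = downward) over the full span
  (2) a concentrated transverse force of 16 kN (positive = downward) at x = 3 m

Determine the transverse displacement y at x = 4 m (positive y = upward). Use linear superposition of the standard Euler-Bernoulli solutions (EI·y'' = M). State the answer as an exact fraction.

y(4) = -133/7500 m

Load 1 — uniform load w=20 kN/m over full span:
  y_1 = -wx(L³-2Lx²+x³)/(24EI) = -20·4·(6³-2·6·4²+4³)/(24·20000) = -11/750 m
Load 2 — point force P=16 kN at a=3 m (b=L-a=3):
  y_2 = -Pa(L-x)(2Lx-a²-x²)/(6LEI)  [x>a] = -16·3·(6-4)·(2·6·4-3²-4²)/(6·6·20000) = -23/7500 m
Superposition: y = Σ y_i = -133/7500 m ≈ -0.017733 m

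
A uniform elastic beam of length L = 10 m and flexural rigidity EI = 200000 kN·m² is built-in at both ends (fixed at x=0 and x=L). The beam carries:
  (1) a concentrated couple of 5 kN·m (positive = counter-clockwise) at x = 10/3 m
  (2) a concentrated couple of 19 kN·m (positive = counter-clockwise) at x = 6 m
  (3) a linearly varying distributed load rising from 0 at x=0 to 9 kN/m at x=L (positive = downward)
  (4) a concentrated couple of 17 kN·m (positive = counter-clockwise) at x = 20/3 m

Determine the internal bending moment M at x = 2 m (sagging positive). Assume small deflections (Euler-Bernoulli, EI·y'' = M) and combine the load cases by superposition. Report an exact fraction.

Load 1 — applied couple M₀=5 kN·m at a=10/3 m (b=L-a=20/3):
  M_1 = R_Ax - M_A  [x≤a] with R_A=2/3, M_A=0 = (2/3)·2 - 0 = 4/3 kN·m
Load 2 — applied couple M₀=19 kN·m at a=6 m (b=L-a=4):
  M_2 = R_Ax - M_A  [x≤a] with R_A=342/125, M_A=152/25 = (342/125)·2 - (152/25) = -76/125 kN·m
Load 3 — triangular load w₀=9 kN/m (0→w₀ over full span):
  M_3 = 3w₀Lx/20 - w₀L²/30 - w₀x³/(6L) = 3·9·10·2/20 - 9·10²/30 - 9·2³/(6·10) = -21/5 kN·m
Load 4 — applied couple M₀=17 kN·m at a=20/3 m (b=L-a=10/3):
  M_4 = R_Ax - M_A  [x≤a] with R_A=34/15, M_A=17/3 = (34/15)·2 - (17/3) = -17/15 kN·m
Superposition: M = Σ M_i = -576/125 kN·m ≈ -4.608000 kN·m

M(2) = -576/125 kN·m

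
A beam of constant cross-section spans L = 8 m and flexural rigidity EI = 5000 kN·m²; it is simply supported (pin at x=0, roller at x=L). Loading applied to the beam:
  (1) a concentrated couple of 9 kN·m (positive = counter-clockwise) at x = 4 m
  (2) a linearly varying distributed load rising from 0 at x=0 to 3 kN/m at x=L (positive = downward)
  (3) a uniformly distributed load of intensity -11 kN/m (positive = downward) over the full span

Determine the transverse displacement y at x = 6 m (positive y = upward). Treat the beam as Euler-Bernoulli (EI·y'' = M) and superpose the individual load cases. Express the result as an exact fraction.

Load 1 — applied couple M₀=9 kN·m at a=4 m (b=L-a=4):
  y_1 = (M₀x³/(6L)-M₀(x-a)²/2+C₁x)/EI  [x>a] with C₁=M₀(3b²-L²)/(6L)=-3 = (9·6³/(6·8)-9·(6-4)²/2+(-3)·6)/5000 = 9/10000 m
Load 2 — triangular load w₀=3 kN/m (0→w₀ over full span):
  y_2 = -w₀x(7L⁴-10L²x²+3x⁴)/(360LEI) = -3·6·(7·8⁴-10·8²·6²+3·6⁴)/(360·8·5000) = -119/10000 m
Load 3 — uniform load w=-11 kN/m over full span:
  y_3 = -wx(L³-2Lx²+x³)/(24EI) = -(-11)·6·(8³-2·8·6²+6³)/(24·5000) = 209/2500 m
Superposition: y = Σ y_i = 363/5000 m ≈ 0.072600 m

y(6) = 363/5000 m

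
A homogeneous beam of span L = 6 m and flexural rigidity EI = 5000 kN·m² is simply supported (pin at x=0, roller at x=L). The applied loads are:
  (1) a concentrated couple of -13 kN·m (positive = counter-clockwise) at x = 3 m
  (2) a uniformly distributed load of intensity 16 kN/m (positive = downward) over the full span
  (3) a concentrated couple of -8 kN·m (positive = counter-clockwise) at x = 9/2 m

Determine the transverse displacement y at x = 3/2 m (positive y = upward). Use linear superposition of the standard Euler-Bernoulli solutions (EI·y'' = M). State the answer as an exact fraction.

y(3/2) = -5751/160000 m

Load 1 — applied couple M₀=-13 kN·m at a=3 m (b=L-a=3):
  y_1 = (M₀x³/(6L)+C₁x)/EI  [x≤a] with C₁=M₀(3b²-L²)/(6L)=13/4 = ((-13)·(3/2)³/(6·6)+(13/4)·(3/2))/5000 = 117/160000 m
Load 2 — uniform load w=16 kN/m over full span:
  y_2 = -wx(L³-2Lx²+x³)/(24EI) = -16·(3/2)·(6³-2·6·(3/2)²+(3/2)³)/(24·5000) = -1539/40000 m
Load 3 — applied couple M₀=-8 kN·m at a=9/2 m (b=L-a=3/2):
  y_3 = (M₀x³/(6L)+C₁x)/EI  [x≤a] with C₁=M₀(3b²-L²)/(6L)=13/2 = ((-8)·(3/2)³/(6·6)+(13/2)·(3/2))/5000 = 9/5000 m
Superposition: y = Σ y_i = -5751/160000 m ≈ -0.035944 m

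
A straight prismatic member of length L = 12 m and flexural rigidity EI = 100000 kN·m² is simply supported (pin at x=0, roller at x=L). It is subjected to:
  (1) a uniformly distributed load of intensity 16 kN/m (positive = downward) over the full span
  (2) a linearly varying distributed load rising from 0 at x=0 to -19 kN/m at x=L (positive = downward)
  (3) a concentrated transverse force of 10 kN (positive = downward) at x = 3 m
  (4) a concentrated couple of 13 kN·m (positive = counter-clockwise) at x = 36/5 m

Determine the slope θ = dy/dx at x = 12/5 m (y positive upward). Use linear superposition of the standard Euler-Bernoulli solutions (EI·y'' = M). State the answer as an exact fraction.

θ(12/5) = -1121963/250000000 rad

Load 1 — uniform load w=16 kN/m over full span:
  θ_1 = -w(L³-6Lx²+4x³)/(24EI) = -16·(12³-6·12·(12/5)²+4·(12/5)³)/(24·100000) = -3564/390625 rad
Load 2 — triangular load w₀=-19 kN/m (0→w₀ over full span):
  θ_2 = -w₀(7L⁴-30L²x²+15x⁴)/(360LEI) = -(-19)·(7·12⁴-30·12²·(12/5)²+15·(12/5)⁴)/(360·12·100000) = 10374/1953125 rad
Load 3 — point force P=10 kN at a=3 m (b=L-a=9):
  θ_3 = -Pb(L²-b²-3x²)/(6LEI)  [x≤a] = -10·9·(12²-9²-3·(12/5)²)/(6·12·100000) = -1143/2000000 rad
Load 4 — applied couple M₀=13 kN·m at a=36/5 m (b=L-a=24/5):
  θ_4 = (M₀x²/(2L)+C₁)/EI  [x≤a] with C₁=M₀(3b²-L²)/(6L)=-338/25 = (13·(12/5)²/(2·12)+(-338/25))/100000 = -13/125000 rad
Superposition: θ = Σ θ_i = -1121963/250000000 rad ≈ -0.004488 rad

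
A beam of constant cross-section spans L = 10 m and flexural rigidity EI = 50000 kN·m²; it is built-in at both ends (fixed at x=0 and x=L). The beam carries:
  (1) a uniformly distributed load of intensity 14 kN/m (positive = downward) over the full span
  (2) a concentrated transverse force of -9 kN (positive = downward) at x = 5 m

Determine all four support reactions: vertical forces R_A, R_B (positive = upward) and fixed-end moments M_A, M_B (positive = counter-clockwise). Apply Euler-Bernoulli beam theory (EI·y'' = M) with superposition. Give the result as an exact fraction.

Load 1 — uniform load w=14 kN/m over full span:
  R_A = wL/2 = 14·10/2 = 70 kN
  M_A = wL²/12 = 14·10²/12 = 350/3 kN·m
  R_B = wL/2 = 14·10/2 = 70 kN
  M_B = -wL²/12 = -14·10²/12 = -350/3 kN·m
Load 2 — point force P=-9 kN at a=5 m (b=L-a=5):
  R_A = Pb²(3a+b)/L³ = (-9)·5²·(3·5+5)/10³ = -9/2 kN
  M_A = Pab²/L² = (-9)·5·5²/10² = -45/4 kN·m
  R_B = Pa²(a+3b)/L³ = (-9)·5²·(5+3·5)/10³ = -9/2 kN
  M_B = -Pa²b/L² = -(-9)·5²·5/10² = 45/4 kN·m
Superposition: R_A = 131/2 kN, M_A = 1265/12 kN·m, R_B = 131/2 kN, M_B = -1265/12 kN·m

R_A = 131/2 kN, M_A = 1265/12 kN·m, R_B = 131/2 kN, M_B = -1265/12 kN·m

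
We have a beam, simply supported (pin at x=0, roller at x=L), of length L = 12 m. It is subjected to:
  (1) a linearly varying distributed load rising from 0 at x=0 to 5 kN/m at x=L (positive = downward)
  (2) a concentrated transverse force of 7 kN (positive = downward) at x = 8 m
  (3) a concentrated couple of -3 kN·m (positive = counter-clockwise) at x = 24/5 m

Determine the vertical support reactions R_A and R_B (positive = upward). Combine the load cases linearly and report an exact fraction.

Load 1 — triangular load w₀=5 kN/m (0→w₀ over full span):
  R_A = w₀L/6 = 5·12/6 = 10 kN
  R_B = w₀L/3 = 5·12/3 = 20 kN
Load 2 — point force P=7 kN at a=8 m (b=L-a=4):
  R_A = Pb/L = 7·4/12 = 7/3 kN
  R_B = Pa/L = 7·8/12 = 14/3 kN
Load 3 — applied couple M₀=-3 kN·m at a=24/5 m (b=L-a=36/5):
  R_A = M₀/L = (-3)/12 = -1/4 kN
  R_B = -M₀/L = -(-3)/12 = 1/4 kN
Superposition: R_A = 145/12 kN, R_B = 299/12 kN

R_A = 145/12 kN, R_B = 299/12 kN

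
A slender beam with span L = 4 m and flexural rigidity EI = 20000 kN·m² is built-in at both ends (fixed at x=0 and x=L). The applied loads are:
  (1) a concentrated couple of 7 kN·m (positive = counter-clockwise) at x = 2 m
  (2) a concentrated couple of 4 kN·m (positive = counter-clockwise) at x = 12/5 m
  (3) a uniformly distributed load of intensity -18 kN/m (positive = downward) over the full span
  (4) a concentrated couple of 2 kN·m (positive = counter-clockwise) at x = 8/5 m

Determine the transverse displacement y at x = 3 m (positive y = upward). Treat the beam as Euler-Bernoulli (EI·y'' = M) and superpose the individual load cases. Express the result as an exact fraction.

y(3) = 591/1600000 m

Load 1 — applied couple M₀=7 kN·m at a=2 m (b=L-a=2):
  y_1 = (R_Ax³/6 - M_Ax²/2 - M₀(x-a)²/2)/EI  [x>a] with R_A=21/8, M_A=7/4 = ((21/8)·3³/6 - (7/4)·3²/2 - 7·(3-2)²/2)/20000 = 7/320000 m
Load 2 — applied couple M₀=4 kN·m at a=12/5 m (b=L-a=8/5):
  y_2 = (R_Ax³/6 - M_Ax²/2 - M₀(x-a)²/2)/EI  [x>a] with R_A=36/25, M_A=32/25 = ((36/25)·3³/6 - (32/25)·3²/2 - 4·(3-(12/5))²/2)/20000 = 0 m
Load 3 — uniform load w=-18 kN/m over full span:
  y_3 = -wx²(L-x)²/(24EI) = -(-18)·3²·(4-3)²/(24·20000) = 27/80000 m
Load 4 — applied couple M₀=2 kN·m at a=8/5 m (b=L-a=12/5):
  y_4 = (R_Ax³/6 - M_Ax²/2 - M₀(x-a)²/2)/EI  [x>a] with R_A=18/25, M_A=6/25 = ((18/25)·3³/6 - (6/25)·3²/2 - 2·(3-(8/5))²/2)/20000 = 1/100000 m
Superposition: y = Σ y_i = 591/1600000 m ≈ 0.000369 m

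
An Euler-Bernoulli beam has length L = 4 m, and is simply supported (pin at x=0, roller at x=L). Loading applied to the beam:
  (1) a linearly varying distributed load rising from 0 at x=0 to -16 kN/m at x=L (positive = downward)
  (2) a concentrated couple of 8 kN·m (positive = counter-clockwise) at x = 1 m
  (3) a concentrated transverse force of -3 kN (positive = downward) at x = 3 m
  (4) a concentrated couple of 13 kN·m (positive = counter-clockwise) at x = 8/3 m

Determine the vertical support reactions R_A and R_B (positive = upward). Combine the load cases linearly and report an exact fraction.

R_A = -37/6 kN, R_B = -173/6 kN

Load 1 — triangular load w₀=-16 kN/m (0→w₀ over full span):
  R_A = w₀L/6 = (-16)·4/6 = -32/3 kN
  R_B = w₀L/3 = (-16)·4/3 = -64/3 kN
Load 2 — applied couple M₀=8 kN·m at a=1 m (b=L-a=3):
  R_A = M₀/L = 8/4 = 2 kN
  R_B = -M₀/L = -8/4 = -2 kN
Load 3 — point force P=-3 kN at a=3 m (b=L-a=1):
  R_A = Pb/L = (-3)·1/4 = -3/4 kN
  R_B = Pa/L = (-3)·3/4 = -9/4 kN
Load 4 — applied couple M₀=13 kN·m at a=8/3 m (b=L-a=4/3):
  R_A = M₀/L = 13/4 kN
  R_B = -M₀/L = -13/4 kN
Superposition: R_A = -37/6 kN, R_B = -173/6 kN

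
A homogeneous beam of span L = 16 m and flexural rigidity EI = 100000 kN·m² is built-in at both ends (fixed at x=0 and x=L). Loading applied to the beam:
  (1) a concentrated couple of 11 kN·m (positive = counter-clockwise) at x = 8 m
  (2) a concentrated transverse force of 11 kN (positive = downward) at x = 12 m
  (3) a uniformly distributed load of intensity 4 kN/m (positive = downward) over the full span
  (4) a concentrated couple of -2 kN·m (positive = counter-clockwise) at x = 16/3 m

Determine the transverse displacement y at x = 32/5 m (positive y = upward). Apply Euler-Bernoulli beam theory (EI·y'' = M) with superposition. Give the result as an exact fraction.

y(32/5) = -43384/5859375 m

Load 1 — applied couple M₀=11 kN·m at a=8 m (b=L-a=8):
  y_1 = (R_Ax³/6 - M_Ax²/2)/EI  [x≤a] with R_A=33/32, M_A=11/4 = ((33/32)·(32/5)³/6 - (11/4)·(32/5)²/2)/100000 = -44/390625 m
Load 2 — point force P=11 kN at a=12 m (b=L-a=4):
  y_2 = -Pb²x²(3aL-(3a+b)x)/(6L³EI)  [x≤a] = -11·4²·(32/5)²·(3·12·16-(3·12+4)·(32/5))/(6·16³·100000) = -44/46875 m
Load 3 — uniform load w=4 kN/m over full span:
  y_3 = -wx²(L-x)²/(24EI) = -4·(32/5)²·(16-(32/5))²/(24·100000) = -12288/1953125 m
Load 4 — applied couple M₀=-2 kN·m at a=16/3 m (b=L-a=32/3):
  y_4 = (R_Ax³/6 - M_Ax²/2 - M₀(x-a)²/2)/EI  [x>a] with R_A=-1/6, M_A=0 = ((-1/6)·(32/5)³/6 - 0·(32/5)²/2 - (-2)·((32/5)-(16/3))²/2)/100000 = -24/390625 m
Superposition: y = Σ y_i = -43384/5859375 m ≈ -0.007404 m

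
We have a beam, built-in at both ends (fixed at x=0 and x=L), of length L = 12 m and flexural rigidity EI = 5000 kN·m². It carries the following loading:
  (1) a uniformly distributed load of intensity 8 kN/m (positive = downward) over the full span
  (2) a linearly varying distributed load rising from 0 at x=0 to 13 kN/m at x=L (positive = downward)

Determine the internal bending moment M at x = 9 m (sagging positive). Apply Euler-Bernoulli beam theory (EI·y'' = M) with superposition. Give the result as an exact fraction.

M(9) = 1143/40 kN·m

Load 1 — uniform load w=8 kN/m over full span:
  M_1 = wLx/2 - wL²/12 - wx²/2 = 8·12·9/2 - 8·12²/12 - 8·9²/2 = 12 kN·m
Load 2 — triangular load w₀=13 kN/m (0→w₀ over full span):
  M_2 = 3w₀Lx/20 - w₀L²/30 - w₀x³/(6L) = 3·13·12·9/20 - 13·12²/30 - 13·9³/(6·12) = 663/40 kN·m
Superposition: M = Σ M_i = 1143/40 kN·m ≈ 28.575000 kN·m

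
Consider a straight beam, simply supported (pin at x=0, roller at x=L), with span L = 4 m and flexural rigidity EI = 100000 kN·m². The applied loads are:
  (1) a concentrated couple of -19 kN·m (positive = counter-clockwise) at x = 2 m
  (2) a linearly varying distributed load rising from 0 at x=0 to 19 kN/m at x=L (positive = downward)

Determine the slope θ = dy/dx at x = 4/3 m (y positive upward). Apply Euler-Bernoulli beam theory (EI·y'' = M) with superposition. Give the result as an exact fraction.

Load 1 — applied couple M₀=-19 kN·m at a=2 m (b=L-a=2):
  θ_1 = (M₀x²/(2L)+C₁)/EI  [x≤a] with C₁=M₀(3b²-L²)/(6L)=19/6 = ((-19)·(4/3)²/(2·4)+(19/6))/100000 = -19/1800000 rad
Load 2 — triangular load w₀=19 kN/m (0→w₀ over full span):
  θ_2 = -w₀(7L⁴-30L²x²+15x⁴)/(360LEI) = -19·(7·4⁴-30·4²·(4/3)²+15·(4/3)⁴)/(360·4·100000) = -494/3796875 rad
Superposition: θ = Σ θ_i = -34181/243000000 rad ≈ -0.000141 rad

θ(4/3) = -34181/243000000 rad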